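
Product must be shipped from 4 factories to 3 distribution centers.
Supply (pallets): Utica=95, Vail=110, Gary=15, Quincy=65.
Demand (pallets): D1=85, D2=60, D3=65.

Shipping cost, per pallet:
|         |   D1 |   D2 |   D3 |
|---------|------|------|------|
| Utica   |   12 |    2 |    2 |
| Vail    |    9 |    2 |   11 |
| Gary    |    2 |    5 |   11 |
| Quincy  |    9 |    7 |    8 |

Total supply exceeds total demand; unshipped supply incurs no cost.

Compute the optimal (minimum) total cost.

Optimal allocation:
  Utica–D2: 30 × 2 = 60
  Utica–D3: 65 × 2 = 130
  Vail–D1: 70 × 9 = 630
  Vail–D2: 30 × 2 = 60
  Gary–D1: 15 × 2 = 30
Total = 60 + 130 + 630 + 60 + 30 = 910.
(Supply check: Utica ships 95; Vail ships 100; Gary ships 15; Quincy ships 0.)

910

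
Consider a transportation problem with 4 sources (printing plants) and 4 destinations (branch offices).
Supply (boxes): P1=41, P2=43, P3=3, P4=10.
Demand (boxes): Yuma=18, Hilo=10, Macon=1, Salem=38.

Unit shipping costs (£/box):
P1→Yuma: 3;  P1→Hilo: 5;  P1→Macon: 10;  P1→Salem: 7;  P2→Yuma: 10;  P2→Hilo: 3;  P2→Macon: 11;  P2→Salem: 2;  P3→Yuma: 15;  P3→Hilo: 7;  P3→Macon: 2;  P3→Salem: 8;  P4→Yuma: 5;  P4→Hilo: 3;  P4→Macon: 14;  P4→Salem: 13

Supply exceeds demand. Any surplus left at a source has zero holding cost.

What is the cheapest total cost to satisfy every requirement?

162

A cheapest plan:
  P1–Yuma: 18 × £3 = £54
  P2–Hilo: 5 × £3 = £15
  P2–Salem: 38 × £2 = £76
  P3–Macon: 1 × £2 = £2
  P4–Hilo: 5 × £3 = £15
Total = 54 + 15 + 76 + 2 + 15 = £162.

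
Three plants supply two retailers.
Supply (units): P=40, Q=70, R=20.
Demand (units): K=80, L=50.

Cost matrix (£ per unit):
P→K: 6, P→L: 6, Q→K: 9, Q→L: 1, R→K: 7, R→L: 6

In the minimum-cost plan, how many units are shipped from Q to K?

20

The minimum-cost plan:
  P->K: 40 × £6 = £240
  Q->K: 20 × £9 = £180
  Q->L: 50 × £1 = £50
  R->K: 20 × £7 = £140
Total cost = £610.
So Q→K carries 20 units.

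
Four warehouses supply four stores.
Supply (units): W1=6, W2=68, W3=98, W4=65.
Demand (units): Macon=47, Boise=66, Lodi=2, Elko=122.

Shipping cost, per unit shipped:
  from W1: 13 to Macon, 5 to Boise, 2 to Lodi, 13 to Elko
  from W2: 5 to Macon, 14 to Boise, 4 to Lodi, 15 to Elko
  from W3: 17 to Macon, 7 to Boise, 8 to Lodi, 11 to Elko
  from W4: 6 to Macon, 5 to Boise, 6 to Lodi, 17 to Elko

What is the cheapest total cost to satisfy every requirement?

2001

One minimum-cost allocation:
  W1–Boise: 1 units
  W1–Lodi: 2 units
  W1–Elko: 3 units
  W2–Macon: 47 units
  W2–Elko: 21 units
  W3–Elko: 98 units
  W4–Boise: 65 units
Total cost = 2001.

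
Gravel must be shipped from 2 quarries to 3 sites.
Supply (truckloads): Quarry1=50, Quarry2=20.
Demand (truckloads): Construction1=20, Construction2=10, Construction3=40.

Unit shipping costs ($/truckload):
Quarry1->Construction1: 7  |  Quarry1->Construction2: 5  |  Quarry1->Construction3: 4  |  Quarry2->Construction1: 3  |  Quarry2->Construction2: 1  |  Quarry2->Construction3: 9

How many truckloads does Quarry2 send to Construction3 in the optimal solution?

0

Solving gives:
  Quarry1->Construction1: 10 × $7 = $70
  Quarry1->Construction3: 40 × $4 = $160
  Quarry2->Construction1: 10 × $3 = $30
  Quarry2->Construction2: 10 × $1 = $10
Total cost = $270.
The route Quarry2→Construction3 is not used.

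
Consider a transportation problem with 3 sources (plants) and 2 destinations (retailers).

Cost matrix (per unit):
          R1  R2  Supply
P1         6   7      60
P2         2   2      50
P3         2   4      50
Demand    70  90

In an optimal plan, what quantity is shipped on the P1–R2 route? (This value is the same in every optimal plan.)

Optimal shipments:
  P1→R1: 20 × 6 = 120
  P1→R2: 40 × 7 = 280
  P2→R2: 50 × 2 = 100
  P3→R1: 50 × 2 = 100
Total cost = 600.
So P1→R2 carries 40 units.

40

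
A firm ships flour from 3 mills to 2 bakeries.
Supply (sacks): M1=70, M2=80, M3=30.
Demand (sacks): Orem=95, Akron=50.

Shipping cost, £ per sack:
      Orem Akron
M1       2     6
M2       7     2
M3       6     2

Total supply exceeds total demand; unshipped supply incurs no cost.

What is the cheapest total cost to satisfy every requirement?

One minimum-cost allocation:
  M1–Orem: 70 sacks
  M2–Akron: 45 sacks
  M3–Orem: 25 sacks
  M3–Akron: 5 sacks
Total cost = £390.

390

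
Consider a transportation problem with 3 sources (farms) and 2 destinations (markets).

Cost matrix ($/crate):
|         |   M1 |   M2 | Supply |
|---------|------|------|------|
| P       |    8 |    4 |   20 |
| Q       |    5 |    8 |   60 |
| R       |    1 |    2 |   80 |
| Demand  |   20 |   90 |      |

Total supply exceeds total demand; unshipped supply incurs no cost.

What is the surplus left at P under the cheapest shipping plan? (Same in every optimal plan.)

0

Minimum-cost shipments:
  P->M2: 20 × $4 = $80
  Q->M1: 10 × $5 = $50
  R->M1: 10 × $1 = $10
  R->M2: 70 × $2 = $140
Total cost = $280.
P ships 20 of its 20, leaving 0.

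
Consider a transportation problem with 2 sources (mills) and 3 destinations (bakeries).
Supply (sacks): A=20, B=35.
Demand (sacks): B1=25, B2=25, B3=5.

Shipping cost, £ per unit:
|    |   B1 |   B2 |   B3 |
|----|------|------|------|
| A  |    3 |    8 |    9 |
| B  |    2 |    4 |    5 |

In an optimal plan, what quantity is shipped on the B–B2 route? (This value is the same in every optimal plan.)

Solving gives:
  A to B1: 20 × £3 = £60
  B to B1: 5 × £2 = £10
  B to B2: 25 × £4 = £100
  B to B3: 5 × £5 = £25
Total cost = £195.
So B→B2 carries 25 sacks.

25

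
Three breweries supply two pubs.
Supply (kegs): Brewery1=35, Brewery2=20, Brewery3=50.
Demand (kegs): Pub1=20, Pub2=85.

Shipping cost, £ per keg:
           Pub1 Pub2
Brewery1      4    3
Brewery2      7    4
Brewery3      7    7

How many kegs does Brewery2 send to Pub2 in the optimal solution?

The minimum-cost plan:
  Brewery1→Pub2: 35 × £3 = £105
  Brewery2→Pub2: 20 × £4 = £80
  Brewery3→Pub1: 20 × £7 = £140
  Brewery3→Pub2: 30 × £7 = £210
Total cost = £535.
So Brewery2→Pub2 carries 20 kegs.

20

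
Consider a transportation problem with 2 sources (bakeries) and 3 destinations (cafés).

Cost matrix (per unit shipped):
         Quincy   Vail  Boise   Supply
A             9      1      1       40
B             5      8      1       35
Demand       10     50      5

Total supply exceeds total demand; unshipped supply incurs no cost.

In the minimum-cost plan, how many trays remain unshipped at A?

0

Minimum-cost shipments:
  A→Vail: 40 × 1 = 40
  B→Quincy: 10 × 5 = 50
  B→Vail: 10 × 8 = 80
  B→Boise: 5 × 1 = 5
Total cost = 175.
A ships 40 of its 40, leaving 0.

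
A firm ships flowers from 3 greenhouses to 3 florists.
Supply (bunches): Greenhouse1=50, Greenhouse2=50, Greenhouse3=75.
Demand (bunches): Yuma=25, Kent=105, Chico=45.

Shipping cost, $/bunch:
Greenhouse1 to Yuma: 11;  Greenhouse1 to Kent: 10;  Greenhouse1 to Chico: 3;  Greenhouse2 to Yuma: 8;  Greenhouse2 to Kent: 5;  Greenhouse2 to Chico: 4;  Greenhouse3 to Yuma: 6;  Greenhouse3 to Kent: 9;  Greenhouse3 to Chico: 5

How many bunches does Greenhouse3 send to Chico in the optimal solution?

0

The minimum-cost plan:
  Greenhouse1–Kent: 5 × $10 = $50
  Greenhouse1–Chico: 45 × $3 = $135
  Greenhouse2–Kent: 50 × $5 = $250
  Greenhouse3–Yuma: 25 × $6 = $150
  Greenhouse3–Kent: 50 × $9 = $450
Total cost = $1035.
The route Greenhouse3→Chico is not used.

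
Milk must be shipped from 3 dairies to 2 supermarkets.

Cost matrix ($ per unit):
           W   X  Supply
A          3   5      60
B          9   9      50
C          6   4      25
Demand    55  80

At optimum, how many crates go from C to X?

The minimum-cost plan:
  A–W: 55 × $3 = $165
  A–X: 5 × $5 = $25
  B–X: 50 × $9 = $450
  C–X: 25 × $4 = $100
Total cost = $740.
So C→X carries 25 crates.

25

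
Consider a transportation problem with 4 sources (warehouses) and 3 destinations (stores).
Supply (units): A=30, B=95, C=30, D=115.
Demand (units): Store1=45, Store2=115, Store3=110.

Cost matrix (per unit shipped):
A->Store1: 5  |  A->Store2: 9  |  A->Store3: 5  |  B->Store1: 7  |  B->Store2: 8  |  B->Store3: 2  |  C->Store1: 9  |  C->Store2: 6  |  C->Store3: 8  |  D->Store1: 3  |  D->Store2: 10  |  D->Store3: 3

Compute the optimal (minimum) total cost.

One minimum-cost allocation:
  A->Store2: 30 × 9 = 270
  B->Store2: 55 × 8 = 440
  B->Store3: 40 × 2 = 80
  C->Store2: 30 × 6 = 180
  D->Store1: 45 × 3 = 135
  D->Store3: 70 × 3 = 210
Total = 270 + 440 + 80 + 180 + 135 + 210 = 1315.

1315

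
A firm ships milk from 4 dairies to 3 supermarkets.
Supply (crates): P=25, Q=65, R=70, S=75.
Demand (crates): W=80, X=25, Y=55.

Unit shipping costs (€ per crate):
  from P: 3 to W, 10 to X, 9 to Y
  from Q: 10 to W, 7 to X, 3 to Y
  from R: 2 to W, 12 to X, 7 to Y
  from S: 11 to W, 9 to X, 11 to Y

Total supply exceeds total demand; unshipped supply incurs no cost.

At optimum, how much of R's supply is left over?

0

Minimum-cost shipments:
  P–W: 10 × €3 = €30
  Q–X: 10 × €7 = €70
  Q–Y: 55 × €3 = €165
  R–W: 70 × €2 = €140
  S–X: 15 × €9 = €135
Total cost = €540.
R ships 70 of its 70, leaving 0.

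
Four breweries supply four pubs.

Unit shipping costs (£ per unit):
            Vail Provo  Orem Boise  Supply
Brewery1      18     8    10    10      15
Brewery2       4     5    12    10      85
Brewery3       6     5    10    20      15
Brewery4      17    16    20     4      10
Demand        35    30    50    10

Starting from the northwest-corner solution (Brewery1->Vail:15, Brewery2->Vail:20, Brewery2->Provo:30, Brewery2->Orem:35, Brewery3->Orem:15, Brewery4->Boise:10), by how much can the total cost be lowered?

Current plan cost = 15·18 + 20·4 + 30·5 + 35·12 + 15·10 + 10·4 = £1110.
Optimal plan:
  Brewery1→Orem: 15 kegs
  Brewery2→Vail: 35 kegs
  Brewery2→Provo: 30 kegs
  Brewery2→Orem: 20 kegs
  Brewery3→Orem: 15 kegs
  Brewery4→Boise: 10 kegs
Optimal cost = £870.
Saving = 1110 − 870 = £240.

240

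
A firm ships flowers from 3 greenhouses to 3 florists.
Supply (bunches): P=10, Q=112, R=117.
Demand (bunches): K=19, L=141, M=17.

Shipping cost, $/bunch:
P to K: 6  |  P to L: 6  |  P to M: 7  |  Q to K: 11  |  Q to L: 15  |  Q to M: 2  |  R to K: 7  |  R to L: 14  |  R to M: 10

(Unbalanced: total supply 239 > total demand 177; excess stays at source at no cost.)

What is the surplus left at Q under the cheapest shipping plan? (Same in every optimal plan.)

62

Minimum-cost shipments:
  P→L: 10 × $6 = $60
  Q→L: 33 × $15 = $495
  Q→M: 17 × $2 = $34
  R→K: 19 × $7 = $133
  R→L: 98 × $14 = $1372
Total cost = $2094.
Q ships 50 of its 112, leaving 62.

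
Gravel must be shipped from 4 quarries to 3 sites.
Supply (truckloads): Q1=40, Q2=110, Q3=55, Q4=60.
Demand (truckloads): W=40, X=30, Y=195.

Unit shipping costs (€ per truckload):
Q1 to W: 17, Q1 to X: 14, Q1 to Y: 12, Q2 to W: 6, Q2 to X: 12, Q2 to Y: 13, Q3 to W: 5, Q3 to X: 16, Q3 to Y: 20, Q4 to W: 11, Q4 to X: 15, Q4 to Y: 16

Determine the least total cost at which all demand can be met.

A cheapest plan:
  Q1 to Y: 40 × €12 = €480
  Q2 to Y: 110 × €13 = €1430
  Q3 to W: 40 × €5 = €200
  Q3 to X: 15 × €16 = €240
  Q4 to X: 15 × €15 = €225
  Q4 to Y: 45 × €16 = €720
Total = 480 + 1430 + 200 + 240 + 225 + 720 = €3295.
(Supply check: Q1 ships 40; Q2 ships 110; Q3 ships 55; Q4 ships 60.)

3295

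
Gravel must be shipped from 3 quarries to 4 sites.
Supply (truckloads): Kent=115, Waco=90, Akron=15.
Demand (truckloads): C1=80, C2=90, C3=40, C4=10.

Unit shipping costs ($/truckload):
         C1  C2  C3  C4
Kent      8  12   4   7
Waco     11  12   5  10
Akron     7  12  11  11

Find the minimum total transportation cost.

One minimum-cost allocation:
  Kent→C1: 65 × $8 = $520
  Kent→C3: 40 × $4 = $160
  Kent→C4: 10 × $7 = $70
  Waco→C2: 90 × $12 = $1080
  Akron→C1: 15 × $7 = $105
Total = 520 + 160 + 70 + 1080 + 105 = $1935.

1935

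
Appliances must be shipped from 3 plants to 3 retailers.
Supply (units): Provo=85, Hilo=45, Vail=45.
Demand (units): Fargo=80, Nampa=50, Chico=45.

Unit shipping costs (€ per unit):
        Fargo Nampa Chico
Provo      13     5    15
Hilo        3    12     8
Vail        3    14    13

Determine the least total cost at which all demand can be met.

1095

One minimum-cost allocation:
  Provo to Nampa: 50 × €5 = €250
  Provo to Chico: 35 × €15 = €525
  Hilo to Fargo: 35 × €3 = €105
  Hilo to Chico: 10 × €8 = €80
  Vail to Fargo: 45 × €3 = €135
Total = 250 + 525 + 105 + 80 + 135 = €1095.
(Supply check: Provo ships 85; Hilo ships 45; Vail ships 45.)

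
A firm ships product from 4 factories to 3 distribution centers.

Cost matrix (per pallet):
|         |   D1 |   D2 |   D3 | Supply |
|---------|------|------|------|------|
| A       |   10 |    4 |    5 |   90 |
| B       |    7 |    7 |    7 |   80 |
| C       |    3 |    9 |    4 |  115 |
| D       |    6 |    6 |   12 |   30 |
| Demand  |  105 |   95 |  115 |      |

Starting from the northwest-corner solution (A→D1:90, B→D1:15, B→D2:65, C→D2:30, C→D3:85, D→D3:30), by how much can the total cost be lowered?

950

Current plan cost = 90·10 + 15·7 + 65·7 + 30·9 + 85·4 + 30·12 = 2430.
Optimal plan:
  A->D2: 65 pallets
  A->D3: 25 pallets
  B->D3: 80 pallets
  C->D1: 105 pallets
  C->D3: 10 pallets
  D->D2: 30 pallets
Optimal cost = 1480.
Saving = 2430 − 1480 = 950.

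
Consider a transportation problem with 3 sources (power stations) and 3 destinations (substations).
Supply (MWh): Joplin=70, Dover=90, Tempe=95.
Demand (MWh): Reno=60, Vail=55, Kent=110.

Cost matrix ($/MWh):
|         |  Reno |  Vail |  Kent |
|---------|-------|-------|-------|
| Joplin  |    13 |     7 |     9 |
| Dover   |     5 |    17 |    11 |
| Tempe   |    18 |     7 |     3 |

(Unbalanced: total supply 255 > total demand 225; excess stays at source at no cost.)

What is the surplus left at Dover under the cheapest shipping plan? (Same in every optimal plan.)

An optimal plan:
  Joplin to Vail: 55 × $7 = $385
  Joplin to Kent: 15 × $9 = $135
  Dover to Reno: 60 × $5 = $300
  Tempe to Kent: 95 × $3 = $285
Total cost = $1105.
Dover ships 60 of its 90, leaving 30.

30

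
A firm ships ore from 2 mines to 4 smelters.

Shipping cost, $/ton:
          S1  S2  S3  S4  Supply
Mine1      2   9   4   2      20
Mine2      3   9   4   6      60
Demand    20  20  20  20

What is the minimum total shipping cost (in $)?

360

Optimal allocation:
  Mine1 to S4: 20 × $2 = $40
  Mine2 to S1: 20 × $3 = $60
  Mine2 to S2: 20 × $9 = $180
  Mine2 to S3: 20 × $4 = $80
Total = 40 + 60 + 180 + 80 = $360.
(Supply check: Mine1 ships 20; Mine2 ships 60.)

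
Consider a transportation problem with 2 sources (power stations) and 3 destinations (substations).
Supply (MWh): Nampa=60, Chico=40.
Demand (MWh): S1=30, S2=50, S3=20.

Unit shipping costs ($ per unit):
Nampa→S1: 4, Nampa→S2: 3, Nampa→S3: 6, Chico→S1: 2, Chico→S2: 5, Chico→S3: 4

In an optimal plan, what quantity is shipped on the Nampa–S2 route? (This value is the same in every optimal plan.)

Optimal shipments:
  Nampa–S1: 10 × $4 = $40
  Nampa–S2: 50 × $3 = $150
  Chico–S1: 20 × $2 = $40
  Chico–S3: 20 × $4 = $80
Total cost = $310.
So Nampa→S2 carries 50 MWh.

50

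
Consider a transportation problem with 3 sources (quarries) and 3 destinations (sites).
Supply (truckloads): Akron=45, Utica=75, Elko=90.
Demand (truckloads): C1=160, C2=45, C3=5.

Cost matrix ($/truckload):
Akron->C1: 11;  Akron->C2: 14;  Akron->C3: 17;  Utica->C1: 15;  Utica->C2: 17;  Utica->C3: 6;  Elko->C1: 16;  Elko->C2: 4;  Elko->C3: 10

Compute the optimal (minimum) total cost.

2475

A cheapest plan:
  Akron->C1: 45 × $11 = $495
  Utica->C1: 70 × $15 = $1050
  Utica->C3: 5 × $6 = $30
  Elko->C1: 45 × $16 = $720
  Elko->C2: 45 × $4 = $180
Total = 495 + 1050 + 30 + 720 + 180 = $2475.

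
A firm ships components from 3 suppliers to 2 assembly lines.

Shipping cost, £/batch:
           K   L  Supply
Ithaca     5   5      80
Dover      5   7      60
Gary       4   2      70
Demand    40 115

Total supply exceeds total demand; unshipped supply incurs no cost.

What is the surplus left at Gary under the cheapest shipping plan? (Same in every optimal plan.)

0

Minimum-cost shipments:
  Ithaca to L: 45 batches
  Dover to K: 40 batches
  Gary to L: 70 batches
Total cost = £565.
Gary ships 70 of its 70, leaving 0.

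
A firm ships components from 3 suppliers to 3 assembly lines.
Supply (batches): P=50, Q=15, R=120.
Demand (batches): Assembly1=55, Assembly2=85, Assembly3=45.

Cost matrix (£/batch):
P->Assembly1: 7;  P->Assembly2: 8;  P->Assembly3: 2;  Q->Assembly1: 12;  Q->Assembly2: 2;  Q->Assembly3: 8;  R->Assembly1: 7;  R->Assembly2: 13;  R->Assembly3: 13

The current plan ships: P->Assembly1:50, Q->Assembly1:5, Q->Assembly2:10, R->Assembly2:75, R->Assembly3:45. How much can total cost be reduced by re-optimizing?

Current plan cost = 50·7 + 5·12 + 10·2 + 75·13 + 45·13 = £1990.
Optimal plan:
  P->Assembly2: 5 × £8 = £40
  P->Assembly3: 45 × £2 = £90
  Q->Assembly2: 15 × £2 = £30
  R->Assembly1: 55 × £7 = £385
  R->Assembly2: 65 × £13 = £845
Optimal cost = £1390.
Saving = 1990 − 1390 = £600.

600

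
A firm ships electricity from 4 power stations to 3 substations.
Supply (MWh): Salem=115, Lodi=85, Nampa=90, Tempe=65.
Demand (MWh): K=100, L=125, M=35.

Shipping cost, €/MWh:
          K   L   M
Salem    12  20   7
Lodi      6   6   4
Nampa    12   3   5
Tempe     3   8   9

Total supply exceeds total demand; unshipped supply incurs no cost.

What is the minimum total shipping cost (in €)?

An optimal shipping plan:
  Salem→M: 20 × €7 = €140
  Lodi→K: 35 × €6 = €210
  Lodi→L: 35 × €6 = €210
  Lodi→M: 15 × €4 = €60
  Nampa→L: 90 × €3 = €270
  Tempe→K: 65 × €3 = €195
Total = 140 + 210 + 210 + 60 + 270 + 195 = €1085.

1085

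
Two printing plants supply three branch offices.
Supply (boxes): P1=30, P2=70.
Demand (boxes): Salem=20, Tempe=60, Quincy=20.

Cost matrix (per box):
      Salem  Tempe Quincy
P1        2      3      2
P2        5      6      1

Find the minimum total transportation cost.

A cheapest plan:
  P1->Tempe: 30 × 3 = 90
  P2->Salem: 20 × 5 = 100
  P2->Tempe: 30 × 6 = 180
  P2->Quincy: 20 × 1 = 20
Total = 90 + 100 + 180 + 20 = 390.

390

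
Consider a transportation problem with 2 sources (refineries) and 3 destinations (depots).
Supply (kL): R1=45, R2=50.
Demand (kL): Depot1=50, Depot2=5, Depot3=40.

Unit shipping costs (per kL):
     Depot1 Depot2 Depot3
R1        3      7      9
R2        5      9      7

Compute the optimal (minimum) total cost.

485

An optimal shipping plan:
  R1 to Depot1: 40 × 3 = 120
  R1 to Depot2: 5 × 7 = 35
  R2 to Depot1: 10 × 5 = 50
  R2 to Depot3: 40 × 7 = 280
Total = 120 + 35 + 50 + 280 = 485.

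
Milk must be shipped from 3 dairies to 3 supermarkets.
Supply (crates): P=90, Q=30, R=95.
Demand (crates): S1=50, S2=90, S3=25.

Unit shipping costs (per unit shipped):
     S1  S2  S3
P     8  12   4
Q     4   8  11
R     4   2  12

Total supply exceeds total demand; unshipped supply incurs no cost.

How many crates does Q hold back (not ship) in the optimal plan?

0

Minimum-cost shipments:
  P to S1: 15 × 8 = 120
  P to S3: 25 × 4 = 100
  Q to S1: 30 × 4 = 120
  R to S1: 5 × 4 = 20
  R to S2: 90 × 2 = 180
Total cost = 540.
Q ships 30 of its 30, leaving 0.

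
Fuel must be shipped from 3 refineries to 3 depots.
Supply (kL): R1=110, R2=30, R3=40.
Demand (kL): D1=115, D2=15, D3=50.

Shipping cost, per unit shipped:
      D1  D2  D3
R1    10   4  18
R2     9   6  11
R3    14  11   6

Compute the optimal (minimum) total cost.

An optimal shipping plan:
  R1 to D1: 95 × 10 = 950
  R1 to D2: 15 × 4 = 60
  R2 to D1: 20 × 9 = 180
  R2 to D3: 10 × 11 = 110
  R3 to D3: 40 × 6 = 240
Total = 950 + 60 + 180 + 110 + 240 = 1540.
(Supply check: R1 ships 110; R2 ships 30; R3 ships 40.)

1540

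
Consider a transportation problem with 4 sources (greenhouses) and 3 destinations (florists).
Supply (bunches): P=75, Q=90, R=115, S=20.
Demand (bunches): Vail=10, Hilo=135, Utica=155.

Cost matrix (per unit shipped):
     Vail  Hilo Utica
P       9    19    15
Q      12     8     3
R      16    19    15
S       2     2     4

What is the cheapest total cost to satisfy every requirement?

3560

Optimal allocation:
  P->Vail: 10 × 9 = 90
  P->Hilo: 65 × 19 = 1235
  Q->Utica: 90 × 3 = 270
  R->Hilo: 50 × 19 = 950
  R->Utica: 65 × 15 = 975
  S->Hilo: 20 × 2 = 40
Total = 90 + 1235 + 270 + 950 + 975 + 40 = 3560.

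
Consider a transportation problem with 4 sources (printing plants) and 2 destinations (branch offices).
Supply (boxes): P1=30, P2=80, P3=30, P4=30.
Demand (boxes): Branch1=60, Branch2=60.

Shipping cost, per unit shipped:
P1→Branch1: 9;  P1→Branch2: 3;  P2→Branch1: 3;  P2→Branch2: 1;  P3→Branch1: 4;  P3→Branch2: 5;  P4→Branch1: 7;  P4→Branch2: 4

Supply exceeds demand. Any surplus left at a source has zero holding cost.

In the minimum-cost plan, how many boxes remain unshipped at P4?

30

An optimal plan:
  P1 to Branch2: 10 boxes
  P2 to Branch1: 30 boxes
  P2 to Branch2: 50 boxes
  P3 to Branch1: 30 boxes
Total cost = 290.
P4 ships 0 of its 30, leaving 30.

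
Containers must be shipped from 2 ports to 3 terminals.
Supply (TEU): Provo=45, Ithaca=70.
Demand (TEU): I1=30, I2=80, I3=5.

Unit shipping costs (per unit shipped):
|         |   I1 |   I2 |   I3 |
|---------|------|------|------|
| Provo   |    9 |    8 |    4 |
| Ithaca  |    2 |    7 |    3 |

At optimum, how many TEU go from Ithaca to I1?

30

The minimum-cost plan:
  Provo→I2: 40 × 8 = 320
  Provo→I3: 5 × 4 = 20
  Ithaca→I1: 30 × 2 = 60
  Ithaca→I2: 40 × 7 = 280
Total cost = 680.
So Ithaca→I1 carries 30 TEU.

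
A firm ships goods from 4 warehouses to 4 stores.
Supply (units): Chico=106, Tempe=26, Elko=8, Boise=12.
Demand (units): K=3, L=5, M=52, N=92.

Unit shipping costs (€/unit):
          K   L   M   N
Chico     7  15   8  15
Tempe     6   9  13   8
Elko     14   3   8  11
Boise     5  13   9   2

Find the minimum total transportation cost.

1482

One minimum-cost allocation:
  Chico to K: 3 × €7 = €21
  Chico to M: 52 × €8 = €416
  Chico to N: 51 × €15 = €765
  Tempe to N: 26 × €8 = €208
  Elko to L: 5 × €3 = €15
  Elko to N: 3 × €11 = €33
  Boise to N: 12 × €2 = €24
Total = 21 + 416 + 765 + 208 + 15 + 33 + 24 = €1482.
(Supply check: Chico ships 106; Tempe ships 26; Elko ships 8; Boise ships 12.)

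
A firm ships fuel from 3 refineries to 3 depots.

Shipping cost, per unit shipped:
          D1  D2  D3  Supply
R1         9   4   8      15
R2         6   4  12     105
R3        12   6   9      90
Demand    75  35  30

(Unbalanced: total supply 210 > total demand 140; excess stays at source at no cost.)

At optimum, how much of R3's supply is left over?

Minimum-cost shipments:
  R1–D2: 5 × 4 = 20
  R1–D3: 10 × 8 = 80
  R2–D1: 75 × 6 = 450
  R2–D2: 30 × 4 = 120
  R3–D3: 20 × 9 = 180
Total cost = 850.
R3 ships 20 of its 90, leaving 70.

70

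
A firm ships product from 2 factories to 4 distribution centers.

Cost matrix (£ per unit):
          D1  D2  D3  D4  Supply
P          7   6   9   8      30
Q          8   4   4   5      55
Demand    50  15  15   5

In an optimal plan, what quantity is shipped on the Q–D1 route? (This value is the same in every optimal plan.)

20

Optimal shipments:
  P–D1: 30 pallets
  Q–D1: 20 pallets
  Q–D2: 15 pallets
  Q–D3: 15 pallets
  Q–D4: 5 pallets
Total cost = £515.
So Q→D1 carries 20 pallets.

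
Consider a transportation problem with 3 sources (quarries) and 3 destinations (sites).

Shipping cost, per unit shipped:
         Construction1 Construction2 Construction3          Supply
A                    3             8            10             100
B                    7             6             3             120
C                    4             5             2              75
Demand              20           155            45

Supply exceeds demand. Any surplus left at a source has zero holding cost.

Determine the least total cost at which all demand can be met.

1060

Optimal allocation:
  A–Construction1: 20 truckloads
  A–Construction2: 5 truckloads
  B–Construction2: 120 truckloads
  C–Construction2: 30 truckloads
  C–Construction3: 45 truckloads
Total cost = 1060.
(Supply check: A ships 25; B ships 120; C ships 75.)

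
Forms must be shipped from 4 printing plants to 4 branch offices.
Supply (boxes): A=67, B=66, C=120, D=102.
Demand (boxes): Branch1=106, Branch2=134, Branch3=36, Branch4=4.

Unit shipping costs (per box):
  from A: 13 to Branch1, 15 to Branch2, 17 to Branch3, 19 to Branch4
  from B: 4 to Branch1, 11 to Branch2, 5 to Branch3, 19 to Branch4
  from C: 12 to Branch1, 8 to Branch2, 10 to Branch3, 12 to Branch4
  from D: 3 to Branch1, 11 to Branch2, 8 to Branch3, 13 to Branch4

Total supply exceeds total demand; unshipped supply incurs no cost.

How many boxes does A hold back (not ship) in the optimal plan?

Minimum-cost shipments:
  B–Branch1: 8 boxes
  B–Branch2: 14 boxes
  B–Branch3: 36 boxes
  C–Branch2: 120 boxes
  D–Branch1: 98 boxes
  D–Branch4: 4 boxes
Total cost = 1672.
A ships 0 of its 67, leaving 67.

67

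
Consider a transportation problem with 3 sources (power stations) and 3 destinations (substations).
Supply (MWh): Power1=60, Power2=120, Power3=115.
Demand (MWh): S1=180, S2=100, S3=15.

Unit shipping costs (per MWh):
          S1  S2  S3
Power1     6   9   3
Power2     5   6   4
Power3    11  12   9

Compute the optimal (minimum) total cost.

Optimal allocation:
  Power1–S1: 45 × 6 = 270
  Power1–S3: 15 × 3 = 45
  Power2–S1: 20 × 5 = 100
  Power2–S2: 100 × 6 = 600
  Power3–S1: 115 × 11 = 1265
Total = 270 + 45 + 100 + 600 + 1265 = 2280.

2280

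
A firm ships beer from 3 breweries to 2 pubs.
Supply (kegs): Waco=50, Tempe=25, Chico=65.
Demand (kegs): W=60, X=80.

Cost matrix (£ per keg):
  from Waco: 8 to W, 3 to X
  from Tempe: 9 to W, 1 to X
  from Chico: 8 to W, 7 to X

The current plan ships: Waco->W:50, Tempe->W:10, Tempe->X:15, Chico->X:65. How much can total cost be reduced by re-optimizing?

Current plan cost = 50·8 + 10·9 + 15·1 + 65·7 = £960.
Optimal plan:
  Waco–X: 50 × £3 = £150
  Tempe–X: 25 × £1 = £25
  Chico–W: 60 × £8 = £480
  Chico–X: 5 × £7 = £35
Optimal cost = £690.
Saving = 960 − 690 = £270.

270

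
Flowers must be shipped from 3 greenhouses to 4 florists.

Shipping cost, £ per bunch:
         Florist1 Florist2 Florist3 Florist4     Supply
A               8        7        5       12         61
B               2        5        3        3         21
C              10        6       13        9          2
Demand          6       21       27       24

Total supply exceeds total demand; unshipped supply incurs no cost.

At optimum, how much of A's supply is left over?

6

Minimum-cost shipments:
  A to Florist1: 6 × £8 = £48
  A to Florist2: 21 × £7 = £147
  A to Florist3: 27 × £5 = £135
  A to Florist4: 1 × £12 = £12
  B to Florist4: 21 × £3 = £63
  C to Florist4: 2 × £9 = £18
Total cost = £423.
A ships 55 of its 61, leaving 6.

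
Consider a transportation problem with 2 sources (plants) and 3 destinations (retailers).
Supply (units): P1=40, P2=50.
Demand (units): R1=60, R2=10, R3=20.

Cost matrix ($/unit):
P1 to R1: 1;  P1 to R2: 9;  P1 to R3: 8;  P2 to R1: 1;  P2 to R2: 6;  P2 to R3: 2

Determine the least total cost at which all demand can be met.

160

A cheapest plan:
  P1→R1: 40 × $1 = $40
  P2→R1: 20 × $1 = $20
  P2→R2: 10 × $6 = $60
  P2→R3: 20 × $2 = $40
Total = 40 + 20 + 60 + 40 = $160.
(Supply check: P1 ships 40; P2 ships 50.)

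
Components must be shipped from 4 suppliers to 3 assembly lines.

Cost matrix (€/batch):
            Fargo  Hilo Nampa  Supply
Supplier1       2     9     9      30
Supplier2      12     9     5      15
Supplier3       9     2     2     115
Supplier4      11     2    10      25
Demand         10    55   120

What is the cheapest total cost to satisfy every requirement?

555

A cheapest plan:
  Supplier1–Fargo: 10 × €2 = €20
  Supplier1–Hilo: 20 × €9 = €180
  Supplier2–Nampa: 15 × €5 = €75
  Supplier3–Hilo: 10 × €2 = €20
  Supplier3–Nampa: 105 × €2 = €210
  Supplier4–Hilo: 25 × €2 = €50
Total = 20 + 180 + 75 + 20 + 210 + 50 = €555.
(Supply check: Supplier1 ships 30; Supplier2 ships 15; Supplier3 ships 115; Supplier4 ships 25.)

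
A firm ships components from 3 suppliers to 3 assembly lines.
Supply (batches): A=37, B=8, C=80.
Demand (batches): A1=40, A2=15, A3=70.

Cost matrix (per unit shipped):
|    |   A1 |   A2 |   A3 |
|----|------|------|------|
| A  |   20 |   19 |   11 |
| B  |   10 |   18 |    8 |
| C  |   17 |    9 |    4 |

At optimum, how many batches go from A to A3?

The minimum-cost plan:
  A→A1: 32 × 20 = 640
  A→A3: 5 × 11 = 55
  B→A1: 8 × 10 = 80
  C→A2: 15 × 9 = 135
  C→A3: 65 × 4 = 260
Total cost = 1170.
So A→A3 carries 5 batches.

5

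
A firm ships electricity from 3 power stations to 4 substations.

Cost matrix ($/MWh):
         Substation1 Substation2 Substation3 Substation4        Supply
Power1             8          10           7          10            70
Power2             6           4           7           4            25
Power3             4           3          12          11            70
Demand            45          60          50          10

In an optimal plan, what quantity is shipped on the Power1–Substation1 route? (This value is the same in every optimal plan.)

20

Solving gives:
  Power1–Substation1: 20 MWh
  Power1–Substation3: 50 MWh
  Power2–Substation2: 15 MWh
  Power2–Substation4: 10 MWh
  Power3–Substation1: 25 MWh
  Power3–Substation2: 45 MWh
Total cost = $845.
So Power1→Substation1 carries 20 MWh.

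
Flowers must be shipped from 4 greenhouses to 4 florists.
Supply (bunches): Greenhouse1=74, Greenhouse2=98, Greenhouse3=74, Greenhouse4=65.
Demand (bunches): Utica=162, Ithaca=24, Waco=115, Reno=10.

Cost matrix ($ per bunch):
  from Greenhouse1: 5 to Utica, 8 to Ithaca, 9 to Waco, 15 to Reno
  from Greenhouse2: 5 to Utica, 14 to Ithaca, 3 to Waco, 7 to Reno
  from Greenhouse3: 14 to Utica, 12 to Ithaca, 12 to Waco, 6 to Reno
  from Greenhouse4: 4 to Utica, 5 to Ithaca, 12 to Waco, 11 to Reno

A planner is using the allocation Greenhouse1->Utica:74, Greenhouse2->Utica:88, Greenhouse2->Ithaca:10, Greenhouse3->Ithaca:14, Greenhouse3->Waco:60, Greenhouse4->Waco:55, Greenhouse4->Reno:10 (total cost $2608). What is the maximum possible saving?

810

Current plan cost = 74·5 + 88·5 + 10·14 + 14·12 + 60·12 + 55·12 + 10·11 = $2608.
Optimal plan:
  Greenhouse1 to Utica: 74 × $5 = $370
  Greenhouse2 to Utica: 23 × $5 = $115
  Greenhouse2 to Waco: 75 × $3 = $225
  Greenhouse3 to Ithaca: 24 × $12 = $288
  Greenhouse3 to Waco: 40 × $12 = $480
  Greenhouse3 to Reno: 10 × $6 = $60
  Greenhouse4 to Utica: 65 × $4 = $260
Optimal cost = $1798.
Saving = 2608 − 1798 = $810.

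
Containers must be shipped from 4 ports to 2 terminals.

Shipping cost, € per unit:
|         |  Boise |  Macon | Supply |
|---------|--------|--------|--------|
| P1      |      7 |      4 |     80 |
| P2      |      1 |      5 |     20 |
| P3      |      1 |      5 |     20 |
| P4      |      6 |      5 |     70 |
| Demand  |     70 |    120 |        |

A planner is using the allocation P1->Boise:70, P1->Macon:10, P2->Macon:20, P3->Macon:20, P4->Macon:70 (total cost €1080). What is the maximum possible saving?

340

Current plan cost = 70·7 + 10·4 + 20·5 + 20·5 + 70·5 = €1080.
Optimal plan:
  P1 to Macon: 80 × €4 = €320
  P2 to Boise: 20 × €1 = €20
  P3 to Boise: 20 × €1 = €20
  P4 to Boise: 30 × €6 = €180
  P4 to Macon: 40 × €5 = €200
Optimal cost = €740.
Saving = 1080 − 740 = €340.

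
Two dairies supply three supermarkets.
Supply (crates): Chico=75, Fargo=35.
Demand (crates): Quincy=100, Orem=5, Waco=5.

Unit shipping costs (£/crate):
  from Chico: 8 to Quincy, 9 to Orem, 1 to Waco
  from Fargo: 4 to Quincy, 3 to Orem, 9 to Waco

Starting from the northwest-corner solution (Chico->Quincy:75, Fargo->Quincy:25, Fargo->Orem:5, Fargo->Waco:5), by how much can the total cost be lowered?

60

Current plan cost = 75·8 + 25·4 + 5·3 + 5·9 = £760.
Optimal plan:
  Chico→Quincy: 70 crates
  Chico→Waco: 5 crates
  Fargo→Quincy: 30 crates
  Fargo→Orem: 5 crates
Optimal cost = £700.
Saving = 760 − 700 = £60.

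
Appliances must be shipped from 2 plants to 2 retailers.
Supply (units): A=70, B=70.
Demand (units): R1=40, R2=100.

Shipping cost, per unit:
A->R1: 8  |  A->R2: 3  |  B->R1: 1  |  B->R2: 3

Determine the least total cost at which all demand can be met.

One minimum-cost allocation:
  A–R2: 70 × 3 = 210
  B–R1: 40 × 1 = 40
  B–R2: 30 × 3 = 90
Total = 210 + 40 + 90 = 340.

340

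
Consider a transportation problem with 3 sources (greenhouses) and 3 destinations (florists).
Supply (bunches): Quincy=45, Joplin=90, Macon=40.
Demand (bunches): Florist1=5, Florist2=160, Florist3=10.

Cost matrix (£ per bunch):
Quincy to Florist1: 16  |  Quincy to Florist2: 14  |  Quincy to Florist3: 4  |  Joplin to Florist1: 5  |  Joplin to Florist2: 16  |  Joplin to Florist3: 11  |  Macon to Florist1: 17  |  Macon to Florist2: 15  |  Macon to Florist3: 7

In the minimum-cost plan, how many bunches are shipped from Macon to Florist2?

Solving gives:
  Quincy→Florist2: 35 × £14 = £490
  Quincy→Florist3: 10 × £4 = £40
  Joplin→Florist1: 5 × £5 = £25
  Joplin→Florist2: 85 × £16 = £1360
  Macon→Florist2: 40 × £15 = £600
Total cost = £2515.
So Macon→Florist2 carries 40 bunches.

40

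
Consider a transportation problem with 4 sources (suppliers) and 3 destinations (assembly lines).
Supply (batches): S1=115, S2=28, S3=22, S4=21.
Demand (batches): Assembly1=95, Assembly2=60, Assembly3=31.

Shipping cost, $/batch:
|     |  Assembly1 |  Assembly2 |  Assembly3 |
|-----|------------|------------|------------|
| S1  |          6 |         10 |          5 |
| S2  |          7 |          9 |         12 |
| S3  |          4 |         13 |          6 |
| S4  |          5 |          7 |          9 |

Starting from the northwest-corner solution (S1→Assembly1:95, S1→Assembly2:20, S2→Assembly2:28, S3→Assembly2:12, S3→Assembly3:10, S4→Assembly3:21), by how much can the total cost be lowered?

Current plan cost = 95·6 + 20·10 + 28·9 + 12·13 + 10·6 + 21·9 = $1427.
Optimal plan:
  S1–Assembly1: 73 × $6 = $438
  S1–Assembly2: 11 × $10 = $110
  S1–Assembly3: 31 × $5 = $155
  S2–Assembly2: 28 × $9 = $252
  S3–Assembly1: 22 × $4 = $88
  S4–Assembly2: 21 × $7 = $147
Optimal cost = $1190.
Saving = 1427 − 1190 = $237.

237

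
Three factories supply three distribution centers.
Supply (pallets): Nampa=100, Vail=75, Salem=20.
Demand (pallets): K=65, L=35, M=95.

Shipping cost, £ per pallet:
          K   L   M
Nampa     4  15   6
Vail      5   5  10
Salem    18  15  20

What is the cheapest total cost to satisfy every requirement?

Optimal allocation:
  Nampa–K: 5 × £4 = £20
  Nampa–M: 95 × £6 = £570
  Vail–K: 60 × £5 = £300
  Vail–L: 15 × £5 = £75
  Salem–L: 20 × £15 = £300
Total = 20 + 570 + 300 + 75 + 300 = £1265.

1265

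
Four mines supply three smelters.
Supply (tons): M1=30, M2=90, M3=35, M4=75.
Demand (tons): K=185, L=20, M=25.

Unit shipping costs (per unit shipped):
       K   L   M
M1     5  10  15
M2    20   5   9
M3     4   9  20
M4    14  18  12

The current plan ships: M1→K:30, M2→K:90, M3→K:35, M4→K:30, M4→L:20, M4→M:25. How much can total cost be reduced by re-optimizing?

605

Current plan cost = 30·5 + 90·20 + 35·4 + 30·14 + 20·18 + 25·12 = 3170.
Optimal plan:
  M1→K: 30 tons
  M2→K: 45 tons
  M2→L: 20 tons
  M2→M: 25 tons
  M3→K: 35 tons
  M4→K: 75 tons
Optimal cost = 2565.
Saving = 3170 − 2565 = 605.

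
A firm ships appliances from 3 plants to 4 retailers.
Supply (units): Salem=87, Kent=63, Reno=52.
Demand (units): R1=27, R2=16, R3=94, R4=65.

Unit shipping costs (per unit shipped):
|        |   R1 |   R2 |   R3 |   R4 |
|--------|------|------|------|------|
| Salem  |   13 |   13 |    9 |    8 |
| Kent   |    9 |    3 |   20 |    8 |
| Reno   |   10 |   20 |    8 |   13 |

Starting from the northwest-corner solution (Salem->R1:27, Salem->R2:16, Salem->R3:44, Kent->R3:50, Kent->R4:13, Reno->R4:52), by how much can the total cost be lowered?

Current plan cost = 27·13 + 16·13 + 44·9 + 50·20 + 13·8 + 52·13 = 2735.
Optimal plan:
  Salem–R3: 42 × 9 = 378
  Salem–R4: 45 × 8 = 360
  Kent–R1: 27 × 9 = 243
  Kent–R2: 16 × 3 = 48
  Kent–R4: 20 × 8 = 160
  Reno–R3: 52 × 8 = 416
Optimal cost = 1605.
Saving = 2735 − 1605 = 1130.

1130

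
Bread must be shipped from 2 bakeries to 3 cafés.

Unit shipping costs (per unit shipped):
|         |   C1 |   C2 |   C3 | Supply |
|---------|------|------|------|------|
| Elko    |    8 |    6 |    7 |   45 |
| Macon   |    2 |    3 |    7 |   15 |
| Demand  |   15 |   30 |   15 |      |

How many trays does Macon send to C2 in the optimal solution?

0

The minimum-cost plan:
  Elko–C2: 30 × 6 = 180
  Elko–C3: 15 × 7 = 105
  Macon–C1: 15 × 2 = 30
Total cost = 315.
The route Macon→C2 is not used.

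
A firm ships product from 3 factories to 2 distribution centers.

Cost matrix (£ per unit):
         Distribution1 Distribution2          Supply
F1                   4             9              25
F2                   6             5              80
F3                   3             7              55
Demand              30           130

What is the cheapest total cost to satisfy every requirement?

Optimal allocation:
  F1→Distribution1: 25 × £4 = £100
  F2→Distribution2: 80 × £5 = £400
  F3→Distribution1: 5 × £3 = £15
  F3→Distribution2: 50 × £7 = £350
Total = 100 + 400 + 15 + 350 = £865.

865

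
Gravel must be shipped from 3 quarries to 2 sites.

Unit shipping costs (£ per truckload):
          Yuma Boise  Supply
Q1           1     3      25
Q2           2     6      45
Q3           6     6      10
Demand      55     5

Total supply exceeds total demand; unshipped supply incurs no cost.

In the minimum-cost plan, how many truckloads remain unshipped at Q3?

10

An optimal plan:
  Q1–Yuma: 20 truckloads
  Q1–Boise: 5 truckloads
  Q2–Yuma: 35 truckloads
Total cost = £105.
Q3 ships 0 of its 10, leaving 10.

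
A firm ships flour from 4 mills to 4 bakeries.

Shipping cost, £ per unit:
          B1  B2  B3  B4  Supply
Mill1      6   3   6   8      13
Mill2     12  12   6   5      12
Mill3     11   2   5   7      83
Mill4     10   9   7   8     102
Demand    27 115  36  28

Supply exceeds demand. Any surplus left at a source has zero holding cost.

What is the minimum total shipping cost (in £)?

1086

An optimal shipping plan:
  Mill1->B2: 13 × £3 = £39
  Mill2->B4: 12 × £5 = £60
  Mill3->B2: 83 × £2 = £166
  Mill4->B1: 27 × £10 = £270
  Mill4->B2: 19 × £9 = £171
  Mill4->B3: 36 × £7 = £252
  Mill4->B4: 16 × £8 = £128
Total = 39 + 60 + 166 + 270 + 171 + 252 + 128 = £1086.
(Supply check: Mill1 ships 13; Mill2 ships 12; Mill3 ships 83; Mill4 ships 98.)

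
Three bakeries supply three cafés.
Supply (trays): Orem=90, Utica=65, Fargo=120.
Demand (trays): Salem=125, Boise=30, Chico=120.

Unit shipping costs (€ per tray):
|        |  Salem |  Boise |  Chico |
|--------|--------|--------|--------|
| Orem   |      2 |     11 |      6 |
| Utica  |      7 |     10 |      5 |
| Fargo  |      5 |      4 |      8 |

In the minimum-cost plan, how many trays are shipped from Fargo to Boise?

Optimal shipments:
  Orem–Salem: 90 × €2 = €180
  Utica–Chico: 65 × €5 = €325
  Fargo–Salem: 35 × €5 = €175
  Fargo–Boise: 30 × €4 = €120
  Fargo–Chico: 55 × €8 = €440
Total cost = €1240.
So Fargo→Boise carries 30 trays.

30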